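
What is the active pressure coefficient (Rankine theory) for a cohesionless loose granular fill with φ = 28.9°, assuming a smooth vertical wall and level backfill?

0.348

K_a = (1 − sin φ)/(1 + sin φ) = (1 − sin 28.9°)/(1 + sin 28.9°) = 0.3484.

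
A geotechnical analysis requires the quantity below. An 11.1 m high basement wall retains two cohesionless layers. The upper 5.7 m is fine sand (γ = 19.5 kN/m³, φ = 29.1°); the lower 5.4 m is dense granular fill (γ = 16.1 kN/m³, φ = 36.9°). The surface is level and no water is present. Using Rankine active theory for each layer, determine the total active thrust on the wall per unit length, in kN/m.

K_a1 = tan²(45°−29.1°/2) = 0.3456; K_a2 = tan²(45°−36.9°/2) = 0.2497.
Layer 1: σ at base = K_a1 γ₁ h₁ = 38.41 kPa; P₁ = ½×38.41×5.7 = 109.5.
Layer 2: σ_v at top = γ₁h₁ = 111.2; σ_h top = K_a2×111.2 = 27.75; σ_h base = K_a2×(111.2+16.1×5.4) = 49.46.
P₂ = ½(27.75+49.46)×5.4 = 208.5. Total P_a = 109.5+208.5 = 317.9 kN/m.

318 kN/m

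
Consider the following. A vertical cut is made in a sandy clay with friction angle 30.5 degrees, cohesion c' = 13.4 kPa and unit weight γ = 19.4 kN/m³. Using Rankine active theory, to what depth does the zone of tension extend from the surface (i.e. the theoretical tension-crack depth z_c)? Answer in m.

2.42 m

K_a = tan²(45° − 30.5°/2) = 0.3267; √K_a = 0.5715.
The active pressure is zero where K_a γ z = 2c√K_a, so z_c = 2c/(γ√K_a) = 2×13.4/(19.4×0.5715) = 2.417 m.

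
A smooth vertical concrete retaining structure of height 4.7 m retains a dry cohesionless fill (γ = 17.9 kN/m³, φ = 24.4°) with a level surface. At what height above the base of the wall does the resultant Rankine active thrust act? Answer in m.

K_a = 0.4153.
The pressure distribution is triangular, so the resultant acts at H/3 above the base = 4.7/3 = 1.567 m.

1.57 m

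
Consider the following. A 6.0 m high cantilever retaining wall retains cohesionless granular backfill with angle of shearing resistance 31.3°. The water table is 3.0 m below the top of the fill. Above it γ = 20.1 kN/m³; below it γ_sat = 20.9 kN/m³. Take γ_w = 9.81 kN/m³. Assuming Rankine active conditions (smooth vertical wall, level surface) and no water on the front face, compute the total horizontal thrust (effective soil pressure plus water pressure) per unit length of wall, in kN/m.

146 kN/m

K_a = tan²(45° − φ/2) = 0.3162.
γ' = 20.9 − 9.81 = 11.09 kN/m³. Depth below WT = 3.0 m.
σ'_h at WT = K_a γ d_w = 19.07 kPa; at base = 19.07 + K_a γ' × 3.0 = 29.59 kPa.
P₁ (0–3.0 m) = ½×19.07×3.0 = 28.60. P₂ (3.0–6.0 m) = ½(19.07+29.59)×3.0 = 72.98.
P_w = ½ γ_w h₂² = 0.5×9.81×3.0² = 44.14. Total = 28.60+72.98+44.14 = 145.7 kN/m.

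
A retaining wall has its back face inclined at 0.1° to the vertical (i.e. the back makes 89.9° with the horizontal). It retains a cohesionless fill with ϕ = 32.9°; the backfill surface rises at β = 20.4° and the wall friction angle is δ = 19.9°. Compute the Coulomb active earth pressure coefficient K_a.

K_a = sin²(α+φ) / [sin²α · sin(α−δ) · (1 + √{sin(φ+δ)sin(φ−β) / (sin(α−δ)sin(α+β))})²].
With α = 89.9°, φ = 32.9°, δ = 19.9°, β = 20.4°: K_a = 0.3615.

0.361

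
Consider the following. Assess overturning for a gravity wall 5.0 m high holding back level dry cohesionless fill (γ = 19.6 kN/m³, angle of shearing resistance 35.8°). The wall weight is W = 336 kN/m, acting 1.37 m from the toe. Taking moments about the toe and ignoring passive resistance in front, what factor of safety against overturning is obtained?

4.30

K_a = tan²(45° − 35.8°/2) = 0.2619.
P_a = ½K_aγH² = 0.5×0.2619×19.6×5.0² = 64.16 kN/m, acting at H/3 = 1.667 m above the base.
Overturning moment M_o = P_a × H/3 = 64.16 × 1.667 = 106.9.
Resisting moment M_r = W × 1.37 = 336 × 1.37 = 460.3.
FS_overturning = M_r/M_o = 460.3/106.9 = 4.305.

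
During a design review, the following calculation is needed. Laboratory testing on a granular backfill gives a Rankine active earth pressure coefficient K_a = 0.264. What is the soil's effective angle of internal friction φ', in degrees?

K_a = tan²(45° − φ/2) ⇒ 45° − φ/2 = arctan(√0.264) = 27.19°.
φ = 2(45° − 27.19°) = 35.61°.

35.6°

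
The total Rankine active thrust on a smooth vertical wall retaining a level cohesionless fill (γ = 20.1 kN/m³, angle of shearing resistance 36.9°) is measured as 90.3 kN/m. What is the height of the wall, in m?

6.00 m

K_a = 0.2497. P_a = ½ K_a γ H² ⇒ H = √(2P_a/(K_a γ)).
H = √(2×90.3/(0.2497×20.1)) = 5.999 m.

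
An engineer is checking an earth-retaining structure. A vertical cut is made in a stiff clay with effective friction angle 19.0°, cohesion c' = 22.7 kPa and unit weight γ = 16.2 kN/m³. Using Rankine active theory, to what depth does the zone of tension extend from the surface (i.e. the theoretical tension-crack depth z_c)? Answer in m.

3.93 m

K_a = tan²(45° − 19.0°/2) = 0.5088; √K_a = 0.7133.
The active pressure is zero where K_a γ z = 2c√K_a, so z_c = 2c/(γ√K_a) = 2×22.7/(16.2×0.7133) = 3.929 m.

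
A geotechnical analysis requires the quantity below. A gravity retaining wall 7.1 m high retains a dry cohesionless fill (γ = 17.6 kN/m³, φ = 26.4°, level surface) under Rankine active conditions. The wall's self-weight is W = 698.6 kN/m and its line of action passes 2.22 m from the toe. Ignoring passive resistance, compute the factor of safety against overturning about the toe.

3.84

K_a = tan²(45° − 26.4°/2) = 0.3844.
P_a = ½K_aγH² = 0.5×0.3844×17.6×7.1² = 170.5 kN/m, acting at H/3 = 2.367 m above the base.
Overturning moment M_o = P_a × H/3 = 170.5 × 2.367 = 403.6.
Resisting moment M_r = W × 2.22 = 698.6 × 2.22 = 1551.
FS_overturning = M_r/M_o = 1551/403.6 = 3.843.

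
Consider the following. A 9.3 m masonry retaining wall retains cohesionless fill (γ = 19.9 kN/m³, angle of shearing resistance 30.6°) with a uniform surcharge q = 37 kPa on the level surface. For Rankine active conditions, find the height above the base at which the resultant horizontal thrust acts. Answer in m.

K_a = 0.3253.
Triangular part P₁ = ½K_aγH² = 280.0 at H/3 = 3.100 m; rectangular part P₂ = K_a q H = 112.0 at H/2 = 4.650 m.
ȳ = (P₁·3.100 + P₂·4.650)/(P₁+P₂) = 3.543 m.

3.54 m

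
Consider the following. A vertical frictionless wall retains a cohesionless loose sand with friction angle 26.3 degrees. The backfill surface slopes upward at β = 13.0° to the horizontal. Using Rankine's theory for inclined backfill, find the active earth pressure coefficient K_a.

K_a = cos β · (cos β − √(cos²β − cos²φ)) / (cos β + √(cos²β − cos²φ)).
cos β = 0.9744, cos φ = 0.8965, √(cos²β − cos²φ) = 0.3817.
K_a = 0.9744 × (0.9744 − 0.3817)/(0.9744 + 0.3817) = 0.4258.

0.426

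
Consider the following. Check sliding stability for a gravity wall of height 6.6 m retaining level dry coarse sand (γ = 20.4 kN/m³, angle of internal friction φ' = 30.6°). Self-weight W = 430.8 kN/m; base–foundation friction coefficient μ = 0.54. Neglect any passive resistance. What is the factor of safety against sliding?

K_a = tan²(45° − 30.6°/2) = 0.3253.
P_a = ½K_aγH² = 0.5×0.3253×20.4×6.6² = 144.6 kN/m, acting at H/3 = 2.200 m above the base.
FS_sliding = μW / P_a = 0.54×430.8 / 144.6 = 1.609.

1.61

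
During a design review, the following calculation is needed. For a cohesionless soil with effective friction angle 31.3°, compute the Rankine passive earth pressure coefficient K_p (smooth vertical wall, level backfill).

K_p = (1 + sin φ)/(1 − sin φ) = tan²(45° + 31.3°/2) = 3.162.

3.16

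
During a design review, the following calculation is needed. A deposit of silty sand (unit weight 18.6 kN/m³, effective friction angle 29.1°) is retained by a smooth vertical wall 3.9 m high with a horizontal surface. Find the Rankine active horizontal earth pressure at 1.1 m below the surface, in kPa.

7.07 kPa

K_a = (1 − sin φ)/(1 + sin φ) = 0.3456.
σ_h = K_a γ z = 0.3456 × 18.6 × 1.1 = 7.071 kPa.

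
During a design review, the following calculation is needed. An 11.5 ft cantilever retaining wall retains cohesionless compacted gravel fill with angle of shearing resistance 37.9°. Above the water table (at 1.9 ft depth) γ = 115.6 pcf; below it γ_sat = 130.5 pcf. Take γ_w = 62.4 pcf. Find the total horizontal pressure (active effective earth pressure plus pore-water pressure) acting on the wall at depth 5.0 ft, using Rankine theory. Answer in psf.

K_a = (1 − sin φ)/(1 + sin φ) = 0.2389.
γ' = 130.5 − 62.4 = 68.10 pcf.
Effective vertical stress at 5.0 ft: σ'_v = 115.6×1.9 + 68.10×3.10 = 430.8 psf.
σ'_h = K_a σ'_v = 0.2389 × 430.8 = 102.9 psf; u = γ_w × 3.10 = 193.4 psf.
Total σ_h = 102.9 + 193.4 = 296.4 psf.

296 psf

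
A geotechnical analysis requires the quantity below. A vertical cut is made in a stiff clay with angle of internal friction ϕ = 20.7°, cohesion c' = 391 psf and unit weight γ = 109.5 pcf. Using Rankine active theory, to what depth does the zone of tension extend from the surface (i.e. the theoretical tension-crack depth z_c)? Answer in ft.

K_a = tan²(45° − 20.7°/2) = 0.4777; √K_a = 0.6911.
The active pressure is zero where K_a γ z = 2c√K_a, so z_c = 2c/(γ√K_a) = 2×391/(109.5×0.6911) = 10.33 ft.

10.3 ft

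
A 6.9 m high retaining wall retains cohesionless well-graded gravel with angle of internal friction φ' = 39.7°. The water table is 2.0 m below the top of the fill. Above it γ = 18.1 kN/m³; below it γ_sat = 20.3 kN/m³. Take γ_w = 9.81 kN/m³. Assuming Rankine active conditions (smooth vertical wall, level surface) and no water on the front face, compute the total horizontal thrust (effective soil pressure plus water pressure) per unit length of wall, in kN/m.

K_a = tan²(45° − φ/2) = 0.2204.
γ' = 20.3 − 9.81 = 10.49 kN/m³. Depth below WT = 4.9 m.
σ'_h at WT = K_a γ d_w = 7.980 kPa; at base = 7.980 + K_a γ' × 4.9 = 19.31 kPa.
P₁ (0–2.0 m) = ½×7.980×2.0 = 7.980. P₂ (2.0–6.9 m) = ½(7.980+19.31)×4.9 = 66.86.
P_w = ½ γ_w h₂² = 0.5×9.81×4.9² = 117.8. Total = 7.980+66.86+117.8 = 192.6 kN/m.

193 kN/m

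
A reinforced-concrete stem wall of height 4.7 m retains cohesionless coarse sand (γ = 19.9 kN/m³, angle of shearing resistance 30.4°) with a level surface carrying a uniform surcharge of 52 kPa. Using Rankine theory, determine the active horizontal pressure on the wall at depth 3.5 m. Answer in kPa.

K_a = (1 − sin φ)/(1 + sin φ) = 0.3280.
σ_v = γz + q = 19.9 × 3.5 + 52 = 121.6 kPa.
σ_h = K_a σ_v = 0.3280 × 121.6 = 39.90 kPa.

39.9 kPa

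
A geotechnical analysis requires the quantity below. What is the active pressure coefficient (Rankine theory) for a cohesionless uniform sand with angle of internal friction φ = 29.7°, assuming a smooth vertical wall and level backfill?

0.337

K_a = (1 − sin φ)/(1 + sin φ) = (1 − sin 29.7°)/(1 + sin 29.7°) = 0.3374.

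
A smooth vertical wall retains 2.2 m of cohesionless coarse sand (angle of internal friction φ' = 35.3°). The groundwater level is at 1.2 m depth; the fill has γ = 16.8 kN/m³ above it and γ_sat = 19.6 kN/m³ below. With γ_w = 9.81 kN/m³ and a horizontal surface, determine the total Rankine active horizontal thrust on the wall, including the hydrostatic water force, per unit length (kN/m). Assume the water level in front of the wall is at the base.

14.8 kN/m

K_a = tan²(45° − φ/2) = 0.2675.
γ' = 19.6 − 9.81 = 9.790 kN/m³. Depth below WT = 1.0 m.
σ'_h at WT = K_a γ d_w = 5.394 kPa; at base = 5.394 + K_a γ' × 1.0 = 8.013 kPa.
P₁ (0–1.2 m) = ½×5.394×1.2 = 3.236. P₂ (1.2–2.2 m) = ½(5.394+8.013)×1.0 = 6.703.
P_w = ½ γ_w h₂² = 0.5×9.81×1.0² = 4.905. Total = 3.236+6.703+4.905 = 14.84 kN/m.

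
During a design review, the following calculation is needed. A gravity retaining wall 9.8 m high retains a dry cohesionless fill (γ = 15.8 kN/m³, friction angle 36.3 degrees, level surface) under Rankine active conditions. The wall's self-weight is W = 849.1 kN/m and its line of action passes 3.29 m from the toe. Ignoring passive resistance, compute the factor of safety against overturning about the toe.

4.40

K_a = tan²(45° − 36.3°/2) = 0.2563.
P_a = ½K_aγH² = 0.5×0.2563×15.8×9.8² = 194.4 kN/m, acting at H/3 = 3.267 m above the base.
Overturning moment M_o = P_a × H/3 = 194.4 × 3.267 = 635.2.
Resisting moment M_r = W × 3.29 = 849.1 × 3.29 = 2794.
FS_overturning = M_r/M_o = 2794/635.2 = 4.398.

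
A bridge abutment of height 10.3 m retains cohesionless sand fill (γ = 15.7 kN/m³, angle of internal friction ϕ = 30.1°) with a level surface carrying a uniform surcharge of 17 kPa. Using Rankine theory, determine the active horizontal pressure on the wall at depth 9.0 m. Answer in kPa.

K_a = (1 − sin φ)/(1 + sin φ) = 0.3320.
σ_v = γz + q = 15.7 × 9.0 + 17 = 158.3 kPa.
σ_h = K_a σ_v = 0.3320 × 158.3 = 52.55 kPa.

52.6 kPa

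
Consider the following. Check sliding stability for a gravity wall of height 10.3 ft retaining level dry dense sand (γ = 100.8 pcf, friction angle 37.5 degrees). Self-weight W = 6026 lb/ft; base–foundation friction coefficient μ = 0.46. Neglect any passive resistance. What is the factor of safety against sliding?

K_a = tan²(45° − 37.5°/2) = 0.2432.
P_a = ½K_aγH² = 0.5×0.2432×100.8×10.3² = 1300 lb/ft, acting at H/3 = 3.433 ft above the base.
FS_sliding = μW / P_a = 0.46×6026 / 1300 = 2.132.

2.13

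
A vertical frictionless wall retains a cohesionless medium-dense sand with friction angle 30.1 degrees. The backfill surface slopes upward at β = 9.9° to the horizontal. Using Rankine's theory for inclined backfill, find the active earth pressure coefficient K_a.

K_a = cos β · (cos β − √(cos²β − cos²φ)) / (cos β + √(cos²β − cos²φ)).
cos β = 0.9851, cos φ = 0.8652, √(cos²β − cos²φ) = 0.4711.
K_a = 0.9851 × (0.9851 − 0.4711)/(0.9851 + 0.4711) = 0.3477.

0.348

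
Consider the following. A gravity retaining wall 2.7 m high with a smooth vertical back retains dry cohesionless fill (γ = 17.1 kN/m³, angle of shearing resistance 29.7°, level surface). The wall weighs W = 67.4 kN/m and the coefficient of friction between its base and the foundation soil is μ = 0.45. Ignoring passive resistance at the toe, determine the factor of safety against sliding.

K_a = tan²(45° − 29.7°/2) = 0.3374.
P_a = ½K_aγH² = 0.5×0.3374×17.1×2.7² = 21.03 kN/m, acting at H/3 = 0.9000 m above the base.
FS_sliding = μW / P_a = 0.45×67.4 / 21.03 = 1.442.

1.44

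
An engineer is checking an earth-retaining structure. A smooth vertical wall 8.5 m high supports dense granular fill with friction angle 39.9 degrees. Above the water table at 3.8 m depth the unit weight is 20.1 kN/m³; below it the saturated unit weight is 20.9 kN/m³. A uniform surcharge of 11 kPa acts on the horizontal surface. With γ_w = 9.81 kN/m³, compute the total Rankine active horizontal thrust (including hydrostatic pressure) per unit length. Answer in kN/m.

K_a = tan²(45° − φ/2) = 0.2184.
γ' = 20.9 − 9.81 = 11.09 kN/m³. h₂ = H − d_w = 4.7 m.
σ'_h: at surface K_a·q = 2.403; at WT K_a(q+γd_w) = 19.09; at base K_a(q+γd_w+γ'h₂) = 30.47 kPa.
P₁ = ½(2.403+19.09)×3.8 = 40.83; P₂ = ½(19.09+30.47)×4.7 = 116.5; P_w = ½γ_w h₂² = 108.4.
Total = 40.83+116.5+108.4 = 265.6 kN/m.

266 kN/m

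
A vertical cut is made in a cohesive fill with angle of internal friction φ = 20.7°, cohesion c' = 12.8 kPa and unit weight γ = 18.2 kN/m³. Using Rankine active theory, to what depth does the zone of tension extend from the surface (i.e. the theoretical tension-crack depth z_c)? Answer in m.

2.04 m

K_a = tan²(45° − 20.7°/2) = 0.4777; √K_a = 0.6911.
The active pressure is zero where K_a γ z = 2c√K_a, so z_c = 2c/(γ√K_a) = 2×12.8/(18.2×0.6911) = 2.035 m.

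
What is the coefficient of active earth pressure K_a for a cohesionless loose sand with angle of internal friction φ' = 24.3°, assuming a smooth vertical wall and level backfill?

K_a = tan²(45° − φ/2) = tan²(32.85°) = 0.4169.

0.417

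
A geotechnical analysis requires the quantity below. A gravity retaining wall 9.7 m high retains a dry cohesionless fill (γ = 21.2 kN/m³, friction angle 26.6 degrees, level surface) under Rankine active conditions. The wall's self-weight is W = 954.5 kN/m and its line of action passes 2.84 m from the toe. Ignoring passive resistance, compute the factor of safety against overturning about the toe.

K_a = tan²(45° − 26.6°/2) = 0.3814.
P_a = ½K_aγH² = 0.5×0.3814×21.2×9.7² = 380.4 kN/m, acting at H/3 = 3.233 m above the base.
Overturning moment M_o = P_a × H/3 = 380.4 × 3.233 = 1230.
Resisting moment M_r = W × 2.84 = 954.5 × 2.84 = 2711.
FS_overturning = M_r/M_o = 2711/1230 = 2.204.

2.20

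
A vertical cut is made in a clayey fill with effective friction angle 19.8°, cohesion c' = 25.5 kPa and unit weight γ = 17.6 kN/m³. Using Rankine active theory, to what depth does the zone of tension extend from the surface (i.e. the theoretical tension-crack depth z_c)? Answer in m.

K_a = tan²(45° − 19.8°/2) = 0.4939; √K_a = 0.7028.
The active pressure is zero where K_a γ z = 2c√K_a, so z_c = 2c/(γ√K_a) = 2×25.5/(17.6×0.7028) = 4.123 m.

4.12 m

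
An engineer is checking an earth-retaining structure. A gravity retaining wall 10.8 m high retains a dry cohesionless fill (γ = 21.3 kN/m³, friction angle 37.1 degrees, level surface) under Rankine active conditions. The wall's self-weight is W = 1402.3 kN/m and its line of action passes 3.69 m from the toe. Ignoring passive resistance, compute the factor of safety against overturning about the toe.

4.68

K_a = tan²(45° − 37.1°/2) = 0.2475.
P_a = ½K_aγH² = 0.5×0.2475×21.3×10.8² = 307.4 kN/m, acting at H/3 = 3.600 m above the base.
Overturning moment M_o = P_a × H/3 = 307.4 × 3.600 = 1107.
Resisting moment M_r = W × 3.69 = 1402.3 × 3.69 = 5174.
FS_overturning = M_r/M_o = 5174/1107 = 4.675.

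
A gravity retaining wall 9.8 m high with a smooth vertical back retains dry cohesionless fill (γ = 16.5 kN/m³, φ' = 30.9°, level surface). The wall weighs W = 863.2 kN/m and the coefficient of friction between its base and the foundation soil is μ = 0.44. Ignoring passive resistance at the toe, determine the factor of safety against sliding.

1.49

K_a = tan²(45° − 30.9°/2) = 0.3214.
P_a = ½K_aγH² = 0.5×0.3214×16.5×9.8² = 254.7 kN/m, acting at H/3 = 3.267 m above the base.
FS_sliding = μW / P_a = 0.44×863.2 / 254.7 = 1.491.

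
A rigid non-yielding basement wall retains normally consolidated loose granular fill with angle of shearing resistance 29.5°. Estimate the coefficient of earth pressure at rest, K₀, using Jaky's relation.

K₀ = 1 − sin φ' = 1 − sin 29.5° = 0.5076.

0.508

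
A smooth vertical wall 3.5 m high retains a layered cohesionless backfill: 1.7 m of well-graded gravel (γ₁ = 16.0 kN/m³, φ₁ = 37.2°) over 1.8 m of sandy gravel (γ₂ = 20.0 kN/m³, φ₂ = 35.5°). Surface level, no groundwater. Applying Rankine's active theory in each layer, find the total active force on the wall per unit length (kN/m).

27.3 kN/m

K_a1 = tan²(45°−37.2°/2) = 0.2464; K_a2 = tan²(45°−35.5°/2) = 0.2653.
Layer 1: σ at base = K_a1 γ₁ h₁ = 6.703 kPa; P₁ = ½×6.703×1.7 = 5.697.
Layer 2: σ_v at top = γ₁h₁ = 27.20; σ_h top = K_a2×27.20 = 7.215; σ_h base = K_a2×(27.20+20.0×1.8) = 16.76.
P₂ = ½(7.215+16.76)×1.8 = 21.58. Total P_a = 5.697+21.58 = 27.28 kN/m.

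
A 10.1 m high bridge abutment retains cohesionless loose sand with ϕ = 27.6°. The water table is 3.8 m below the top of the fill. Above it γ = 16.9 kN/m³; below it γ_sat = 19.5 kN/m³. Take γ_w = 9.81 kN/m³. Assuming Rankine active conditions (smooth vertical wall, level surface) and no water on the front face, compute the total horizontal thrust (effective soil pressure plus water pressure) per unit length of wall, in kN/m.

K_a = tan²(45° − φ/2) = 0.3668.
γ' = 19.5 − 9.81 = 9.690 kN/m³. Depth below WT = 6.3 m.
σ'_h at WT = K_a γ d_w = 23.55 kPa; at base = 23.55 + K_a γ' × 6.3 = 45.95 kPa.
P₁ (0–3.8 m) = ½×23.55×3.8 = 44.75. P₂ (3.8–10.1 m) = ½(23.55+45.95)×6.3 = 218.9.
P_w = ½ γ_w h₂² = 0.5×9.81×6.3² = 194.7. Total = 44.75+218.9+194.7 = 458.4 kN/m.

458 kN/m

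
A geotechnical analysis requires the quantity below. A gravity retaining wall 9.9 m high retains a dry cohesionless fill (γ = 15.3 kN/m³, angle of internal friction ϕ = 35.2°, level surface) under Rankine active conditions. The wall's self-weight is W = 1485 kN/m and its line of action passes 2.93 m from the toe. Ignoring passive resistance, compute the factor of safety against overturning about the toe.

6.54

K_a = tan²(45° − 35.2°/2) = 0.2687.
P_a = ½K_aγH² = 0.5×0.2687×15.3×9.9² = 201.5 kN/m, acting at H/3 = 3.300 m above the base.
Overturning moment M_o = P_a × H/3 = 201.5 × 3.300 = 664.8.
Resisting moment M_r = W × 2.93 = 1485 × 2.93 = 4351.
FS_overturning = M_r/M_o = 4351/664.8 = 6.545.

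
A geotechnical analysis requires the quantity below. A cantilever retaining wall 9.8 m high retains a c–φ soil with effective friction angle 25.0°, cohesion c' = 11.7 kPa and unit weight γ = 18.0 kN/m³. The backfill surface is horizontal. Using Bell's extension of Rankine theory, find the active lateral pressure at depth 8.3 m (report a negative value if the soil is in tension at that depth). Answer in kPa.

45.7 kPa

K_a = (1 − sin φ)/(1 + sin φ) = 0.4059.
σ_a = K_a γ z − 2c√K_a = 0.4059×18.0×8.3 − 2×11.7×0.6371 = 45.73 kPa.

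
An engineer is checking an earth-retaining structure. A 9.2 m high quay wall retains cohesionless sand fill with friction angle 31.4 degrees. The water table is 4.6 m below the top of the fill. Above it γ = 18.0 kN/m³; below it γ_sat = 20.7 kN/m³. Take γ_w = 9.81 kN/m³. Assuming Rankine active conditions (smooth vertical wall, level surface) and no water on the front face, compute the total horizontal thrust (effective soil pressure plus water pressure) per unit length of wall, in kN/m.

320 kN/m

K_a = tan²(45° − φ/2) = 0.3149.
γ' = 20.7 − 9.81 = 10.89 kN/m³. Depth below WT = 4.6 m.
σ'_h at WT = K_a γ d_w = 26.08 kPa; at base = 26.08 + K_a γ' × 4.6 = 41.85 kPa.
P₁ (0–4.6 m) = ½×26.08×4.6 = 59.97. P₂ (4.6–9.2 m) = ½(26.08+41.85)×4.6 = 156.2.
P_w = ½ γ_w h₂² = 0.5×9.81×4.6² = 103.8. Total = 59.97+156.2+103.8 = 320.0 kN/m.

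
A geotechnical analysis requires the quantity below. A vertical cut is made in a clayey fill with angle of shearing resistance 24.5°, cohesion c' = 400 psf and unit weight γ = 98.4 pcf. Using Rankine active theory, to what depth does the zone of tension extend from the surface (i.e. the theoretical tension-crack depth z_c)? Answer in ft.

12.6 ft

K_a = tan²(45° − 24.5°/2) = 0.4137; √K_a = 0.6432.
The active pressure is zero where K_a γ z = 2c√K_a, so z_c = 2c/(γ√K_a) = 2×400/(98.4×0.6432) = 12.64 ft.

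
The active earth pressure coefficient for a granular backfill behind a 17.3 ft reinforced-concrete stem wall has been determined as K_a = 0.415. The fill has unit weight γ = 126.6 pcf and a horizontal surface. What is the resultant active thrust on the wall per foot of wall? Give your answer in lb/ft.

P = ½ K_a γ H² = 0.5 × 0.415 × 126.6 × 17.3² = 7862 lb/ft.

7860 lb/ft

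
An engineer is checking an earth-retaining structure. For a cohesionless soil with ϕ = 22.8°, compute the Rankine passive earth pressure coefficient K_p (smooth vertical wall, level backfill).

K_p = (1 + sin φ)/(1 − sin φ) = tan²(45° + 22.8°/2) = 2.265.

2.27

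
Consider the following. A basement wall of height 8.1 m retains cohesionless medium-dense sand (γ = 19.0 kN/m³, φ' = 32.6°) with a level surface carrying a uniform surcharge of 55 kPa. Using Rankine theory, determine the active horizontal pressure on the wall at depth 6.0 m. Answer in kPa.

K_a = (1 − sin φ)/(1 + sin φ) = 0.2997.
σ_v = γz + q = 19.0 × 6.0 + 55 = 169.0 kPa.
σ_h = K_a σ_v = 0.2997 × 169.0 = 50.66 kPa.

50.7 kPa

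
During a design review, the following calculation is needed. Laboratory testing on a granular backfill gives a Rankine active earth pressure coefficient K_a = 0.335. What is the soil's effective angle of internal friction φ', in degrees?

K_a = tan²(45° − φ/2) ⇒ 45° − φ/2 = arctan(√0.335) = 30.06°.
φ = 2(45° − 30.06°) = 29.88°.

29.9°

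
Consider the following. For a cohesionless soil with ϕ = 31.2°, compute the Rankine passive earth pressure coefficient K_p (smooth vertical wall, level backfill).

3.15

K_p = (1 + sin φ)/(1 − sin φ) = tan²(45° + 31.2°/2) = 3.150.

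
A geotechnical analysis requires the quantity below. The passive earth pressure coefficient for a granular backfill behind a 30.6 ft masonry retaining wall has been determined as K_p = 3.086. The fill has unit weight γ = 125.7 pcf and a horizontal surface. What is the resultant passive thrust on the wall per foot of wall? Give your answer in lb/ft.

P = ½ K_p γ H² = 0.5 × 3.086 × 125.7 × 30.6² = 181600 lb/ft.

182000 lb/ft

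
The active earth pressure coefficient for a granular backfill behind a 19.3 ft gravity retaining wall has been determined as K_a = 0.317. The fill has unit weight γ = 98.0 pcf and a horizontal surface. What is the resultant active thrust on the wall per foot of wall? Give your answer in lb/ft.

P = ½ K_a γ H² = 0.5 × 0.317 × 98.0 × 19.3² = 5786 lb/ft.

5790 lb/ft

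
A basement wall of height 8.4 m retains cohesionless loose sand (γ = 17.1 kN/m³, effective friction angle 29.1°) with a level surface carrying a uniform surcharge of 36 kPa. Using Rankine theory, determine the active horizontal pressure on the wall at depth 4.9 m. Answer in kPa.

K_a = (1 − sin φ)/(1 + sin φ) = 0.3456.
σ_v = γz + q = 17.1 × 4.9 + 36 = 119.8 kPa.
σ_h = K_a σ_v = 0.3456 × 119.8 = 41.40 kPa.

41.4 kPa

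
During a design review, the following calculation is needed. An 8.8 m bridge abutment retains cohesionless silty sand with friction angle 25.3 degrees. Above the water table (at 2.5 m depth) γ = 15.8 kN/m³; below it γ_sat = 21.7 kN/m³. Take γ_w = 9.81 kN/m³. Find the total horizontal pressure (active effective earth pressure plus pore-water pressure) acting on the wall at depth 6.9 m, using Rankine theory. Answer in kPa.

80.0 kPa

K_a = (1 − sin φ)/(1 + sin φ) = 0.4012.
γ' = 21.7 − 9.81 = 11.89 kN/m³.
Effective vertical stress at 6.9 m: σ'_v = 15.8×2.5 + 11.89×4.40 = 91.82 kPa.
σ'_h = K_a σ'_v = 0.4012 × 91.82 = 36.84 kPa; u = γ_w × 4.40 = 43.16 kPa.
Total σ_h = 36.84 + 43.16 = 80.00 kPa.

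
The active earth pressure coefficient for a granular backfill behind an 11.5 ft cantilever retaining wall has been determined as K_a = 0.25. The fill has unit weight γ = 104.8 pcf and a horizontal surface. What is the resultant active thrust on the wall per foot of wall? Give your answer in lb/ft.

P = ½ K_a γ H² = 0.5 × 0.25 × 104.8 × 11.5² = 1732 lb/ft.

1730 lb/ft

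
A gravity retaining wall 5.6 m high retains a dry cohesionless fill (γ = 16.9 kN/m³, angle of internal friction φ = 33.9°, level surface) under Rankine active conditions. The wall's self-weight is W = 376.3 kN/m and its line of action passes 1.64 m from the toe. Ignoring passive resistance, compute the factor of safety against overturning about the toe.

K_a = tan²(45° − 33.9°/2) = 0.2839.
P_a = ½K_aγH² = 0.5×0.2839×16.9×5.6² = 75.23 kN/m, acting at H/3 = 1.867 m above the base.
Overturning moment M_o = P_a × H/3 = 75.23 × 1.867 = 140.4.
Resisting moment M_r = W × 1.64 = 376.3 × 1.64 = 617.1.
FS_overturning = M_r/M_o = 617.1/140.4 = 4.394.

4.39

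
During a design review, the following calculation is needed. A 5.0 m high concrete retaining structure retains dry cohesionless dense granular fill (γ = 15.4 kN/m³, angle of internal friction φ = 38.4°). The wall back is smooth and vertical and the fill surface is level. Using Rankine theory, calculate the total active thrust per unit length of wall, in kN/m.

K_a = tan²(45° − φ/2) = 0.2337.
P_a = ½ K_a γ H² = 0.5 × 0.2337 × 15.4 × 5.0² = 44.99 kN/m.

45.0 kN/m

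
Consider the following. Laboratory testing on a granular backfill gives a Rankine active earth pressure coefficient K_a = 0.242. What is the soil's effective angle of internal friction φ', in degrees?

K_a = tan²(45° − φ/2) ⇒ 45° − φ/2 = arctan(√0.242) = 26.19°.
φ = 2(45° − 26.19°) = 37.61°.

37.6°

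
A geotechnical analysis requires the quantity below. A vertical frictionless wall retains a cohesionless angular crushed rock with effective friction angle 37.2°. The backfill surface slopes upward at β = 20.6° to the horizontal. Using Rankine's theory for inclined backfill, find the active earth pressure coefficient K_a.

0.291

K_a = cos β · (cos β − √(cos²β − cos²φ)) / (cos β + √(cos²β − cos²φ)).
cos β = 0.9361, cos φ = 0.7965, √(cos²β − cos²φ) = 0.4917.
K_a = 0.9361 × (0.9361 − 0.4917)/(0.9361 + 0.4917) = 0.2913.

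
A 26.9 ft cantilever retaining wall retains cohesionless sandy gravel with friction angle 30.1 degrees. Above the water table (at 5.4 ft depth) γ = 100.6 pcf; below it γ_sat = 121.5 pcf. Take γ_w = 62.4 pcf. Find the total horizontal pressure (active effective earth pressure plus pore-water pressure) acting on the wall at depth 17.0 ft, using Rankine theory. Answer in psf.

1130 psf

K_a = (1 − sin φ)/(1 + sin φ) = 0.3320.
γ' = 121.5 − 62.4 = 59.10 pcf.
Effective vertical stress at 17.0 ft: σ'_v = 100.6×5.4 + 59.10×11.6 = 1229 psf.
σ'_h = K_a σ'_v = 0.3320 × 1229 = 408.0 psf; u = γ_w × 11.6 = 723.8 psf.
Total σ_h = 408.0 + 723.8 = 1132 psf.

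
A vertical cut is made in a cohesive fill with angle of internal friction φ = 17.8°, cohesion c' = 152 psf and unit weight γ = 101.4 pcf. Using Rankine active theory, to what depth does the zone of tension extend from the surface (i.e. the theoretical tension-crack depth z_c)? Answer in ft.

4.11 ft

K_a = tan²(45° − 17.8°/2) = 0.5318; √K_a = 0.7292.
The active pressure is zero where K_a γ z = 2c√K_a, so z_c = 2c/(γ√K_a) = 2×152/(101.4×0.7292) = 4.111 ft.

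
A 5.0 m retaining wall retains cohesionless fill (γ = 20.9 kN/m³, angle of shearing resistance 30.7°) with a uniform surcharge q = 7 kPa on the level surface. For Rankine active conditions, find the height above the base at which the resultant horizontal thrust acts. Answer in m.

1.77 m

K_a = 0.3240.
Triangular part P₁ = ½K_aγH² = 84.65 at H/3 = 1.667 m; rectangular part P₂ = K_a q H = 11.34 at H/2 = 2.500 m.
ȳ = (P₁·1.667 + P₂·2.500)/(P₁+P₂) = 1.765 m.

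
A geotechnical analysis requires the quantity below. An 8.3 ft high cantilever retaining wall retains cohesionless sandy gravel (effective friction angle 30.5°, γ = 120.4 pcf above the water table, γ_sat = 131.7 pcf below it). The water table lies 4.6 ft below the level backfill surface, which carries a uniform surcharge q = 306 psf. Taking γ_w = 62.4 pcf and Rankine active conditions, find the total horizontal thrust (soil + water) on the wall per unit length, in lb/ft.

K_a = tan²(45° − φ/2) = 0.3267.
γ' = 131.7 − 62.4 = 69.30 pcf. h₂ = H − d_w = 3.7 ft.
σ'_h: at surface K_a·q = 99.96; at WT K_a(q+γd_w) = 280.9; at base K_a(q+γd_w+γ'h₂) = 364.6 psf.
P₁ = ½(99.96+280.9)×4.6 = 875.9; P₂ = ½(280.9+364.6)×3.7 = 1194; P_w = ½γ_w h₂² = 427.1.
Total = 875.9+1194+427.1 = 2497 lb/ft.

2500 lb/ft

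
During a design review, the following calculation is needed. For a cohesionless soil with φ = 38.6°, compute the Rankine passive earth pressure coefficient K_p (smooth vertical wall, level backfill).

4.32

K_p = (1 + sin φ)/(1 − sin φ) = tan²(45° + 38.6°/2) = 4.317.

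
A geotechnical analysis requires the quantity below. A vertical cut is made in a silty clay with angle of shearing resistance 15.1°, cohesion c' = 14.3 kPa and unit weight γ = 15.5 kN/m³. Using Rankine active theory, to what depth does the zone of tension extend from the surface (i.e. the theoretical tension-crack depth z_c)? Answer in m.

K_a = tan²(45° − 15.1°/2) = 0.5867; √K_a = 0.7659.
The active pressure is zero where K_a γ z = 2c√K_a, so z_c = 2c/(γ√K_a) = 2×14.3/(15.5×0.7659) = 2.409 m.

2.41 m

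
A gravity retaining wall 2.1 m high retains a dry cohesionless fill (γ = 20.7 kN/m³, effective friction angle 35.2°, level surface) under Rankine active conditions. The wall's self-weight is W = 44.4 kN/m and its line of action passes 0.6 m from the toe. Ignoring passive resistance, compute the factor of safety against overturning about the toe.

K_a = tan²(45° − 35.2°/2) = 0.2687.
P_a = ½K_aγH² = 0.5×0.2687×20.7×2.1² = 12.26 kN/m, acting at H/3 = 0.7000 m above the base.
Overturning moment M_o = P_a × H/3 = 12.26 × 0.7000 = 8.585.
Resisting moment M_r = W × 0.6 = 44.4 × 0.6 = 26.64.
FS_overturning = M_r/M_o = 26.64/8.585 = 3.103.

3.10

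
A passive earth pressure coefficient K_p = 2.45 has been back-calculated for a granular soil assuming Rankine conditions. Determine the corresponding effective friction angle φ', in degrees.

24.9°

K_p = (1+sin φ)/(1−sin φ) ⇒ sin φ = (K_p − 1)/(K_p + 1) = 0.4203.
φ = arcsin(0.4203) = 24.85°.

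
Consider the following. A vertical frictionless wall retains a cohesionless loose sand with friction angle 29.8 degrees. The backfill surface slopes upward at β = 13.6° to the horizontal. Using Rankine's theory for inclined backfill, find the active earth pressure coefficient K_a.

K_a = cos β · (cos β − √(cos²β − cos²φ)) / (cos β + √(cos²β − cos²φ)).
cos β = 0.9720, cos φ = 0.8678, √(cos²β − cos²φ) = 0.4378.
K_a = 0.9720 × (0.9720 − 0.4378)/(0.9720 + 0.4378) = 0.3683.

0.368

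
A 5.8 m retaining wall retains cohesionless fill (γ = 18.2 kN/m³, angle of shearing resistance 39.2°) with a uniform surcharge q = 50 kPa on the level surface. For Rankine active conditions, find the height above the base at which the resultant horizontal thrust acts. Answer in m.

2.40 m

K_a = 0.2255.
Triangular part P₁ = ½K_aγH² = 69.02 at H/3 = 1.933 m; rectangular part P₂ = K_a q H = 65.39 at H/2 = 2.900 m.
ȳ = (P₁·1.933 + P₂·2.900)/(P₁+P₂) = 2.404 m.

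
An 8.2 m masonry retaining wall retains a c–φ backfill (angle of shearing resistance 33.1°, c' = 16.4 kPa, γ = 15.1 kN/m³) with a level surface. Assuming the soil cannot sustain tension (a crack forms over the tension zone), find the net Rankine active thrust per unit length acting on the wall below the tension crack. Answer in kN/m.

K_a = 0.2936; √K_a = 0.5418.
Tension-crack depth z_c = 2c/(γ√K_a) = 2×16.4/(15.1×0.5418) = 4.009 m.
σ_a at base = K_a γ H − 2c√K_a = 0.2936×15.1×8.2 − 2×16.4×0.5418 = 18.58 kPa.
P_a = ½ × 18.58 × (H − z_c) = 0.5×18.58×4.191 = 38.93 kN/m.

38.9 kN/m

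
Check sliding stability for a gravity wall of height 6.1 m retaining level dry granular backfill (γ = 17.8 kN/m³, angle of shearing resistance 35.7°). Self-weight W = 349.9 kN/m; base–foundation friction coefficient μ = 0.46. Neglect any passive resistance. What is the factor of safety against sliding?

1.85

K_a = tan²(45° − 35.7°/2) = 0.2630.
P_a = ½K_aγH² = 0.5×0.2630×17.8×6.1² = 87.09 kN/m, acting at H/3 = 2.033 m above the base.
FS_sliding = μW / P_a = 0.46×349.9 / 87.09 = 1.848.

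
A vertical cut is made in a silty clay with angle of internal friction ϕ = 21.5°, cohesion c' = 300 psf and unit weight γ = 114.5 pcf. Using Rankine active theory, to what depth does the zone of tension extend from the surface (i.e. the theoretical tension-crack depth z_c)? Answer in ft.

7.70 ft

K_a = tan²(45° − 21.5°/2) = 0.4636; √K_a = 0.6809.
The active pressure is zero where K_a γ z = 2c√K_a, so z_c = 2c/(γ√K_a) = 2×300/(114.5×0.6809) = 7.696 ft.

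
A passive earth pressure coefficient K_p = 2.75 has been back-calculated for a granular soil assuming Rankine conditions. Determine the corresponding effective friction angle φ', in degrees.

K_p = (1+sin φ)/(1−sin φ) ⇒ sin φ = (K_p − 1)/(K_p + 1) = 0.4667.
φ = arcsin(0.4667) = 27.82°.

27.8°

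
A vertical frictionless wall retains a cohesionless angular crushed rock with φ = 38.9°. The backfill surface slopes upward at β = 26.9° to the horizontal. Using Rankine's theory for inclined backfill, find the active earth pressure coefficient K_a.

0.307

K_a = cos β · (cos β − √(cos²β − cos²φ)) / (cos β + √(cos²β − cos²φ)).
cos β = 0.8918, cos φ = 0.7782, √(cos²β − cos²φ) = 0.4355.
K_a = 0.8918 × (0.8918 − 0.4355)/(0.8918 + 0.4355) = 0.3066.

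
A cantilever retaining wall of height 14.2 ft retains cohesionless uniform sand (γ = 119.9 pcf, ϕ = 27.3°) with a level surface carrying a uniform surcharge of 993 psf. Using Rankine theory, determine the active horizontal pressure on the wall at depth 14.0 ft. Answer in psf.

992 psf

K_a = (1 − sin φ)/(1 + sin φ) = 0.3711.
σ_v = γz + q = 119.9 × 14.0 + 993 = 2672 psf.
σ_h = K_a σ_v = 0.3711 × 2672 = 991.5 psf.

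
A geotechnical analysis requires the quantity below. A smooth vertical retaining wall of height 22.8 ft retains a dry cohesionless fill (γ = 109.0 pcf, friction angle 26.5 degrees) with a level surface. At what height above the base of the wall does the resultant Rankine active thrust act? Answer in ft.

7.60 ft

K_a = 0.3829.
The pressure distribution is triangular, so the resultant acts at H/3 above the base = 22.8/3 = 7.600 ft.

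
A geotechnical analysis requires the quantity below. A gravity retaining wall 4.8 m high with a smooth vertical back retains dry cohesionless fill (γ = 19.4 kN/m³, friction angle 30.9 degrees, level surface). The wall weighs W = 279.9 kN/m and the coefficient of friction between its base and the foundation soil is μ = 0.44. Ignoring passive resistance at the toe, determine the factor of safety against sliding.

K_a = tan²(45° − 30.9°/2) = 0.3214.
P_a = ½K_aγH² = 0.5×0.3214×19.4×4.8² = 71.83 kN/m, acting at H/3 = 1.600 m above the base.
FS_sliding = μW / P_a = 0.44×279.9 / 71.83 = 1.715.

1.71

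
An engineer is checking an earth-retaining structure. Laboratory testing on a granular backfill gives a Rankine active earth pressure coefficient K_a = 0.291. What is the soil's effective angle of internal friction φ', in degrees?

K_a = tan²(45° − φ/2) ⇒ 45° − φ/2 = arctan(√0.291) = 28.34°.
φ = 2(45° − 28.34°) = 33.31°.

33.3°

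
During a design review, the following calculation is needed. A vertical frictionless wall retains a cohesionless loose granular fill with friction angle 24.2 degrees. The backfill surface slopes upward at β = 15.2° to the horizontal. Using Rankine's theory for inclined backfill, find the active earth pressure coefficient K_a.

0.490

K_a = cos β · (cos β − √(cos²β − cos²φ)) / (cos β + √(cos²β − cos²φ)).
cos β = 0.9650, cos φ = 0.9121, √(cos²β − cos²φ) = 0.3151.
K_a = 0.9650 × (0.9650 − 0.3151)/(0.9650 + 0.3151) = 0.4899.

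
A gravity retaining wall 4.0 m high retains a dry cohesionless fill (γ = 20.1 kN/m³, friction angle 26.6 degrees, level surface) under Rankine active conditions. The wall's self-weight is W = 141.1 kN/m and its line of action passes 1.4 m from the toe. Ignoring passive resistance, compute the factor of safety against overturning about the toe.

2.42

K_a = tan²(45° − 26.6°/2) = 0.3814.
P_a = ½K_aγH² = 0.5×0.3814×20.1×4.0² = 61.34 kN/m, acting at H/3 = 1.333 m above the base.
Overturning moment M_o = P_a × H/3 = 61.34 × 1.333 = 81.78.
Resisting moment M_r = W × 1.4 = 141.1 × 1.4 = 197.5.
FS_overturning = M_r/M_o = 197.5/81.78 = 2.415.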